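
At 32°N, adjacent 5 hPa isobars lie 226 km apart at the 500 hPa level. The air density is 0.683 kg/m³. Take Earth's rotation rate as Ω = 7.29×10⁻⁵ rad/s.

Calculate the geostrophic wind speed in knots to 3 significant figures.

Coriolis parameter at 32°N:
f = 2Ω sin φ = 2 × 7.29×10⁻⁵ × sin 32° = 7.73×10⁻⁵ s⁻¹
Pressure gradient: |∂P/∂n| = 500 Pa / 226000 m = 2.21×10⁻³ Pa/m
Geostrophic balance (pressure-gradient force = Coriolis force):
V_g = (1/(fρ)) |∂P/∂n| = 2.21×10⁻³ / (7.73×10⁻⁵ × 0.683) = 41.9 m/s
Converting: 41.9 m/s × 1.944 = 81.5 knots

81.5 knots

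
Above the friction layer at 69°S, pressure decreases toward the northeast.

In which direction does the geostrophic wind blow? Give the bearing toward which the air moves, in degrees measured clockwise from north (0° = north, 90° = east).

The pressure-gradient force points toward the northeast (bearing 045°).
Geostrophic balance: in the Southern Hemisphere the Coriolis force deflects motion to the left, so the geostrophic wind blows 90° to the left of the pressure-gradient force (low pressure on the right).
Rotating 045° by 90° counterclockwise gives 315° — the wind blows toward the northwest.

315°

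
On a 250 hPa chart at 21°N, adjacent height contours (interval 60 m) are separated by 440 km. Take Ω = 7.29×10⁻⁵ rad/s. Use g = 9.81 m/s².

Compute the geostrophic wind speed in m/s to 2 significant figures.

Coriolis parameter at 21°N:
f = 2Ω sin φ = 2 × 7.29×10⁻⁵ × sin 21° = 5.23×10⁻⁵ s⁻¹
Height gradient: |∂Z/∂n| = 60 m / 440000 m = 1.36×10⁻⁴
On a pressure surface, geostrophic balance gives V_g = (g/f)|∂Z/∂n|:
V_g = 9.81 × 1.36×10⁻⁴ / 5.23×10⁻⁵ = 25.6 m/s

26 m/s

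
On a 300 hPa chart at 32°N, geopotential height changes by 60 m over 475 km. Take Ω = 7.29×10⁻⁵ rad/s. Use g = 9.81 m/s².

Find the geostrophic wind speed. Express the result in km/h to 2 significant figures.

Coriolis parameter at 32°N:
f = 2Ω sin φ = 2 × 7.29×10⁻⁵ × sin 32° = 7.73×10⁻⁵ s⁻¹
Height gradient: |∂Z/∂n| = 60 m / 475000 m = 1.26×10⁻⁴
On a pressure surface, geostrophic balance gives V_g = (g/f)|∂Z/∂n|:
V_g = 9.81 × 1.26×10⁻⁴ / 7.73×10⁻⁵ = 16.0 m/s
Converting: 16.0 m/s × 3.6 = 58 km/h

58 km/h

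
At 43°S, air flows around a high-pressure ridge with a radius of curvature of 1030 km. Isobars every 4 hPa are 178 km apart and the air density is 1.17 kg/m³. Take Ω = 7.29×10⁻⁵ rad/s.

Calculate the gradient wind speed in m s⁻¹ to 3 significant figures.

25.8 m s⁻¹

Coriolis parameter at 43°S:
f = 2Ω sin φ = 2 × 7.29×10⁻⁵ × sin 43° = 9.94×10⁻⁵ s⁻¹
Pressure gradient: |∂P/∂n| = 400 Pa / 178000 m = 2.25×10⁻³ Pa/m
Geostrophic speed: V_g = |∂P/∂n|/(fρ) = 2.25×10⁻³/(9.94×10⁻⁵ × 1.17) = 19.3 m/s
Around a high, pressure-gradient force acts outward with centrifugal, so Coriolis balances both:
fV = (1/ρ)|∂P/∂n| + V²/R  →  V² − fR·V + fR·V_g = 0
With fR = 9.94×10⁻⁵ × 1030×10³ m = 102 m/s:
V = [fR − √((fR)² − 4 fR V_g)]/2 = [102 − √(102² − 4×102×19.3)]/2 = 25.8 m/s
Supergeostrophic (V > V_g = 19.3 m/s), as expected around a high.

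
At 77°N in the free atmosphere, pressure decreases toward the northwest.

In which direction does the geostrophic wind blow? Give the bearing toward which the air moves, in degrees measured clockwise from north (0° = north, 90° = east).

The pressure-gradient force points toward the northwest (bearing 315°).
Geostrophic balance: in the Northern Hemisphere the Coriolis force deflects motion to the right, so the geostrophic wind blows 90° to the right of the pressure-gradient force (low pressure on the left).
Rotating 315° by 90° clockwise gives 045° — the wind blows toward the northeast.

045°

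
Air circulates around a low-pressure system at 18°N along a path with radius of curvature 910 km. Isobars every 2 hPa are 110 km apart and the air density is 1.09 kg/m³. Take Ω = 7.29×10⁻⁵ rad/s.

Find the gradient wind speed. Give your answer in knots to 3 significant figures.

45.7 knots

Coriolis parameter at 18°N:
f = 2Ω sin φ = 2 × 7.29×10⁻⁵ × sin 18° = 4.51×10⁻⁵ s⁻¹
Pressure gradient: |∂P/∂n| = 200 Pa / 110000 m = 1.82×10⁻³ Pa/m
Geostrophic speed: V_g = |∂P/∂n|/(fρ) = 1.82×10⁻³/(4.51×10⁻⁵ × 1.09) = 37.0 m/s
Around a low, centrifugal force acts outward with Coriolis, so pressure-gradient force balances both:
(1/ρ)|∂P/∂n| = fV + V²/R  →  V² + fR·V − fR·V_g = 0
With fR = 4.51×10⁻⁵ × 910×10³ m = 41.0 m/s:
V = [−fR + √((fR)² + 4 fR V_g)]/2 = [−41.0 + √(41.0² + 4×41.0×37)]/2 = 23.5 m/s
Subgeostrophic (V < V_g = 37 m/s), as expected around a low.
Converting: 23.5 m/s × 1.944 = 45.7 knots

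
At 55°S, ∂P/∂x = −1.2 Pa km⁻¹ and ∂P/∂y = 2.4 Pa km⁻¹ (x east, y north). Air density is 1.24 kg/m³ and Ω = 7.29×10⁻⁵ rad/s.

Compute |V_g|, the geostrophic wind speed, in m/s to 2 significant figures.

Coriolis parameter at 55°S:
f = 2Ω sin φ = 2 × 7.29×10⁻⁵ × sin 55° = 1.19×10⁻⁴ s⁻¹
In the Southern Hemisphere f is negative: f = −1.19×10⁻⁴ s⁻¹.
Component geostrophic relations (x east, y north):
u_g = −(1/(fρ)) ∂P/∂y,  v_g = (1/(fρ)) ∂P/∂x
u_g = −(2.4×10⁻³)/(−1.19×10⁻⁴ × 1.24) = 16.2 m/s;  v_g = (−1.2×10⁻³)/(−1.19×10⁻⁴ × 1.24) = 8.10 m/s
|V_g| = √(u_g² + v_g²) = 18.1 m/s

18 m/s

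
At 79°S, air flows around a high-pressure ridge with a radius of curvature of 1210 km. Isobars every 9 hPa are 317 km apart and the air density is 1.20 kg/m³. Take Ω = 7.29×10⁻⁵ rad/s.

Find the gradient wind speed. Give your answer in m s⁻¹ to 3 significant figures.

18.5 m s⁻¹

Coriolis parameter at 79°S:
f = 2Ω sin φ = 2 × 7.29×10⁻⁵ × sin 79° = 1.43×10⁻⁴ s⁻¹
Pressure gradient: |∂P/∂n| = 900 Pa / 317000 m = 2.84×10⁻³ Pa/m
Geostrophic speed: V_g = |∂P/∂n|/(fρ) = 2.84×10⁻³/(1.43×10⁻⁴ × 1.20) = 16.5 m/s
Around a high, pressure-gradient force acts outward with centrifugal, so Coriolis balances both:
fV = (1/ρ)|∂P/∂n| + V²/R  →  V² − fR·V + fR·V_g = 0
With fR = 1.43×10⁻⁴ × 1210×10³ m = 173 m/s:
V = [fR − √((fR)² − 4 fR V_g)]/2 = [173 − √(173² − 4×173×16.5)]/2 = 18.5 m/s
Supergeostrophic (V > V_g = 16.5 m/s), as expected around a high.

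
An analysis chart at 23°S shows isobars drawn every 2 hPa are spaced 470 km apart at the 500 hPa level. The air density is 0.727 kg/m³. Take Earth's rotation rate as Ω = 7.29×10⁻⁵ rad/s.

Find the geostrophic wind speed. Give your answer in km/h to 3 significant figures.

37.0 km/h

Coriolis parameter at 23°S:
f = 2Ω sin φ = 2 × 7.29×10⁻⁵ × sin 23° = 5.70×10⁻⁵ s⁻¹
Pressure gradient: |∂P/∂n| = 200 Pa / 470000 m = 4.26×10⁻⁴ Pa/m
Geostrophic balance (pressure-gradient force = Coriolis force):
V_g = (1/(fρ)) |∂P/∂n| = 4.26×10⁻⁴ / (5.70×10⁻⁵ × 0.727) = 10.3 m/s
Converting: 10.3 m/s × 3.6 = 37.0 km/h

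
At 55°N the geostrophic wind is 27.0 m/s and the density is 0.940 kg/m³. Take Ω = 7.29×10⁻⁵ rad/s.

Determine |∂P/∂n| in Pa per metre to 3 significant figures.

3.03×10⁻³ Pa/m

Coriolis parameter at 55°N:
f = 2Ω sin φ = 2 × 7.29×10⁻⁵ × sin 55° = 1.19×10⁻⁴ s⁻¹
Geostrophic balance rearranged: |∂P/∂n| = f ρ V_g
|∂P/∂n| = 1.19×10⁻⁴ × 0.940 × 27.0 = 3.03×10⁻³ Pa/m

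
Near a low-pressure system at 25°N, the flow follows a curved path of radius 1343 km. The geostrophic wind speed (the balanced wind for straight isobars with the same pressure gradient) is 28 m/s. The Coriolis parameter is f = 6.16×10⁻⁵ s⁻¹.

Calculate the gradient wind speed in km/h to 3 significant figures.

Around a low, centrifugal force acts outward with Coriolis, so pressure-gradient force balances both:
(1/ρ)|∂P/∂n| = fV + V²/R  →  V² + fR·V − fR·V_g = 0
With fR = 6.16×10⁻⁵ × 1343×10³ m = 82.7 m/s:
V = [−fR + √((fR)² + 4 fR V_g)]/2 = [−82.7 + √(82.7² + 4×82.7×28)]/2 = 22.1 m/s
Subgeostrophic (V < V_g = 28 m/s), as expected around a low.
Converting: 22.1 m/s × 3.6 = 79.6 km/h

79.6 km/h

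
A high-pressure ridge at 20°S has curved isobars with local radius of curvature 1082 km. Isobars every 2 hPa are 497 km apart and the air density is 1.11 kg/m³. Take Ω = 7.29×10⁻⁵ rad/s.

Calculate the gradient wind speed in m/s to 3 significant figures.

8.66 m/s

Coriolis parameter at 20°S:
f = 2Ω sin φ = 2 × 7.29×10⁻⁵ × sin 20° = 4.99×10⁻⁵ s⁻¹
Pressure gradient: |∂P/∂n| = 200 Pa / 497000 m = 4.02×10⁻⁴ Pa/m
Geostrophic speed: V_g = |∂P/∂n|/(fρ) = 4.02×10⁻⁴/(4.99×10⁻⁵ × 1.11) = 7.27 m/s
Around a high, pressure-gradient force acts outward with centrifugal, so Coriolis balances both:
fV = (1/ρ)|∂P/∂n| + V²/R  →  V² − fR·V + fR·V_g = 0
With fR = 4.99×10⁻⁵ × 1082×10³ m = 54.0 m/s:
V = [fR − √((fR)² − 4 fR V_g)]/2 = [54.0 − √(54.0² − 4×54.0×7.27)]/2 = 8.66 m/s
Supergeostrophic (V > V_g = 7.27 m/s), as expected around a high.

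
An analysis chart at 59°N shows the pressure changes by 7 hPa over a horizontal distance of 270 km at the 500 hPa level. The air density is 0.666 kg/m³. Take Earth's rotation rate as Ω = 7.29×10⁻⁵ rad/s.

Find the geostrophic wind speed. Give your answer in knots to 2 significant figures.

61 knots

Coriolis parameter at 59°N:
f = 2Ω sin φ = 2 × 7.29×10⁻⁵ × sin 59° = 1.25×10⁻⁴ s⁻¹
Pressure gradient: |∂P/∂n| = 700 Pa / 270000 m = 2.59×10⁻³ Pa/m
Geostrophic balance (pressure-gradient force = Coriolis force):
V_g = (1/(fρ)) |∂P/∂n| = 2.59×10⁻³ / (1.25×10⁻⁴ × 0.666) = 31.1 m/s
Converting: 31.1 m/s × 1.944 = 61 knots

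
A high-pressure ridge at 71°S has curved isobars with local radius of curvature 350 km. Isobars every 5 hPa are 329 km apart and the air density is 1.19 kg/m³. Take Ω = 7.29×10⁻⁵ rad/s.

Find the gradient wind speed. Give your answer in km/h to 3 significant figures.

Coriolis parameter at 71°S:
f = 2Ω sin φ = 2 × 7.29×10⁻⁵ × sin 71° = 1.38×10⁻⁴ s⁻¹
Pressure gradient: |∂P/∂n| = 500 Pa / 329000 m = 1.52×10⁻³ Pa/m
Geostrophic speed: V_g = |∂P/∂n|/(fρ) = 1.52×10⁻³/(1.38×10⁻⁴ × 1.19) = 9.26 m/s
Around a high, pressure-gradient force acts outward with centrifugal, so Coriolis balances both:
fV = (1/ρ)|∂P/∂n| + V²/R  →  V² − fR·V + fR·V_g = 0
With fR = 1.38×10⁻⁴ × 350×10³ m = 48.2 m/s:
V = [fR − √((fR)² − 4 fR V_g)]/2 = [48.2 − √(48.2² − 4×48.2×9.26)]/2 = 12.5 m/s
Supergeostrophic (V > V_g = 9.26 m/s), as expected around a high.
Converting: 12.5 m/s × 3.6 = 45.0 km/h

45.0 km/h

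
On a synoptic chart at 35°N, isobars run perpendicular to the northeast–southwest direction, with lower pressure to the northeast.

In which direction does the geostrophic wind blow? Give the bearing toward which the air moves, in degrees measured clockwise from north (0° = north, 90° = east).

135°

The pressure-gradient force points toward the northeast (bearing 045°).
Geostrophic balance: in the Northern Hemisphere the Coriolis force deflects motion to the right, so the geostrophic wind blows 90° to the right of the pressure-gradient force (low pressure on the left).
Rotating 045° by 90° clockwise gives 135° — the wind blows toward the southeast.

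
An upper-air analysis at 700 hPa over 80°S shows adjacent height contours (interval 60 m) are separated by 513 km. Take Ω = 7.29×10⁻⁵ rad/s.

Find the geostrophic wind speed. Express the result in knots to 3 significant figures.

Coriolis parameter at 80°S:
f = 2Ω sin φ = 2 × 7.29×10⁻⁵ × sin 80° = 1.44×10⁻⁴ s⁻¹
Height gradient: |∂Z/∂n| = 60 m / 513000 m = 1.17×10⁻⁴
On a pressure surface, geostrophic balance gives V_g = (g/f)|∂Z/∂n|:
V_g = 9.81 × 1.17×10⁻⁴ / 1.44×10⁻⁴ = 7.99 m/s
Converting: 7.99 m/s × 1.944 = 15.5 knots

15.5 knots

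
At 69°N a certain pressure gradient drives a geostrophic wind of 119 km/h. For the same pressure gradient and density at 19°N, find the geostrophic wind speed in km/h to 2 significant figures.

340 km/h

With the same pressure gradient and density, V_g ∝ 1/f ∝ 1/sin φ.
V₂ = V₁ · sin φ₁ / sin φ₂ = 119 × sin 69° / sin 19°
V₂ = 119 × 0.9336/0.3256 = 340 km/h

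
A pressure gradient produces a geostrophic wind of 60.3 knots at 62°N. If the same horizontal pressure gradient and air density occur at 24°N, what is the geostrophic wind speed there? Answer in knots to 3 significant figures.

131 knots

With the same pressure gradient and density, V_g ∝ 1/f ∝ 1/sin φ.
V₂ = V₁ · sin φ₁ / sin φ₂ = 60.3 × sin 62° / sin 24°
V₂ = 60.3 × 0.8829/0.4067 = 131 knots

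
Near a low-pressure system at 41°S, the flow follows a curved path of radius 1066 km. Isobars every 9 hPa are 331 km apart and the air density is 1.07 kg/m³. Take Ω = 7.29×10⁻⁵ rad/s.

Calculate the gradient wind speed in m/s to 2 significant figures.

Coriolis parameter at 41°S:
f = 2Ω sin φ = 2 × 7.29×10⁻⁵ × sin 41° = 9.57×10⁻⁵ s⁻¹
Pressure gradient: |∂P/∂n| = 900 Pa / 331000 m = 2.72×10⁻³ Pa/m
Geostrophic speed: V_g = |∂P/∂n|/(fρ) = 2.72×10⁻³/(9.57×10⁻⁵ × 1.07) = 26.6 m/s
Around a low, centrifugal force acts outward with Coriolis, so pressure-gradient force balances both:
(1/ρ)|∂P/∂n| = fV + V²/R  →  V² + fR·V − fR·V_g = 0
With fR = 9.57×10⁻⁵ × 1066×10³ m = 102 m/s:
V = [−fR + √((fR)² + 4 fR V_g)]/2 = [−102 + √(102² + 4×102×26.6)]/2 = 21.9 m/s
Subgeostrophic (V < V_g = 26.6 m/s), as expected around a low.

22 m/s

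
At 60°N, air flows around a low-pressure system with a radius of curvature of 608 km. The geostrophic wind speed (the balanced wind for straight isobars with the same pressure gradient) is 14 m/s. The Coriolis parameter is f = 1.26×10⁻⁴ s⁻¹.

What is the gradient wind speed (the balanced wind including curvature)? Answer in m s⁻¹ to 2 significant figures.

Around a low, centrifugal force acts outward with Coriolis, so pressure-gradient force balances both:
(1/ρ)|∂P/∂n| = fV + V²/R  →  V² + fR·V − fR·V_g = 0
With fR = 1.26×10⁻⁴ × 608×10³ m = 76.6 m/s:
V = [−fR + √((fR)² + 4 fR V_g)]/2 = [−76.6 + √(76.6² + 4×76.6×14)]/2 = 12.1 m/s
Subgeostrophic (V < V_g = 14 m/s), as expected around a low.

12 m s⁻¹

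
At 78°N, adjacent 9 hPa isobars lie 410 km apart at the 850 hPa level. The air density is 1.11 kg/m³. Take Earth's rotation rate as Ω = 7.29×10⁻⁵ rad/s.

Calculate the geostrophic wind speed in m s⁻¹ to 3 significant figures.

Coriolis parameter at 78°N:
f = 2Ω sin φ = 2 × 7.29×10⁻⁵ × sin 78° = 1.43×10⁻⁴ s⁻¹
Pressure gradient: |∂P/∂n| = 900 Pa / 410000 m = 2.20×10⁻³ Pa/m
Geostrophic balance (pressure-gradient force = Coriolis force):
V_g = (1/(fρ)) |∂P/∂n| = 2.20×10⁻³ / (1.43×10⁻⁴ × 1.11) = 13.9 m/s

13.9 m s⁻¹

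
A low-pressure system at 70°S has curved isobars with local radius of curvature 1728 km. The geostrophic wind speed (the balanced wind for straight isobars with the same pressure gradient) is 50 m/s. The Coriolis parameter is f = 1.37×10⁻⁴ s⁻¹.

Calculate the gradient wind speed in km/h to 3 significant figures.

153 km/h

Around a low, centrifugal force acts outward with Coriolis, so pressure-gradient force balances both:
(1/ρ)|∂P/∂n| = fV + V²/R  →  V² + fR·V − fR·V_g = 0
With fR = 1.37×10⁻⁴ × 1728×10³ m = 237 m/s:
V = [−fR + √((fR)² + 4 fR V_g)]/2 = [−237 + √(237² + 4×237×50)]/2 = 42.4 m/s
Subgeostrophic (V < V_g = 50 m/s), as expected around a low.
Converting: 42.4 m/s × 3.6 = 153 km/h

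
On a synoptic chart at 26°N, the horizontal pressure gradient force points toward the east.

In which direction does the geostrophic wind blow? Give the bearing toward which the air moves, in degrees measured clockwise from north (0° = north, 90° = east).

The pressure-gradient force points toward the east (bearing 090°).
Geostrophic balance: in the Northern Hemisphere the Coriolis force deflects motion to the right, so the geostrophic wind blows 90° to the right of the pressure-gradient force (low pressure on the left).
Rotating 090° by 90° clockwise gives 180° — the wind blows toward the south.

180°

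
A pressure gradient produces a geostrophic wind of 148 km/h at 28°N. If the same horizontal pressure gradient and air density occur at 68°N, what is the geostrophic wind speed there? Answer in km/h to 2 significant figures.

With the same pressure gradient and density, V_g ∝ 1/f ∝ 1/sin φ.
V₂ = V₁ · sin φ₁ / sin φ₂ = 148 × sin 28° / sin 68°
V₂ = 148 × 0.4695/0.9272 = 75 km/h

75 km/h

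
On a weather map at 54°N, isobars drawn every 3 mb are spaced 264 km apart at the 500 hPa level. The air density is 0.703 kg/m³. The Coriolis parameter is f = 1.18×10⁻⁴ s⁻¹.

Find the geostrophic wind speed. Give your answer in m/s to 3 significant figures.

Pressure gradient: |∂P/∂n| = 300 Pa / 264000 m = 1.14×10⁻³ Pa/m
Geostrophic balance (pressure-gradient force = Coriolis force):
V_g = (1/(fρ)) |∂P/∂n| = 1.14×10⁻³ / (1.18×10⁻⁴ × 0.703) = 13.7 m/s

13.7 m/s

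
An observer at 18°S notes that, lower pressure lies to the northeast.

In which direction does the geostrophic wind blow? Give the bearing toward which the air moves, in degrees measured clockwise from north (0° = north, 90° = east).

The pressure-gradient force points toward the northeast (bearing 045°).
Geostrophic balance: in the Southern Hemisphere the Coriolis force deflects motion to the left, so the geostrophic wind blows 90° to the left of the pressure-gradient force (low pressure on the right).
Rotating 045° by 90° counterclockwise gives 315° — the wind blows toward the northwest.

315°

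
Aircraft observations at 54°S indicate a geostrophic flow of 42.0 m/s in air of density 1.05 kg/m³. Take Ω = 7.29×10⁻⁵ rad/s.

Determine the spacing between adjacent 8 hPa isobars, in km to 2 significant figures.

Coriolis parameter at 54°S:
f = 2Ω sin φ = 2 × 7.29×10⁻⁵ × sin 54° = 1.18×10⁻⁴ s⁻¹
Geostrophic balance rearranged: |∂P/∂n| = f ρ V_g
|∂P/∂n| = 1.18×10⁻⁴ × 1.05 × 42.0 = 5.20×10⁻³ Pa/m
Isobar spacing: Δn = ΔP/|∂P/∂n| = 800 Pa / 5.20×10⁻³ Pa/m = 153793 m ≈ 150 km

150 km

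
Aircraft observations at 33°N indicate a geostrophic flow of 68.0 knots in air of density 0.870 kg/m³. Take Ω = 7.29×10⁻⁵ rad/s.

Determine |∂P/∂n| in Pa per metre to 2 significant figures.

2.4×10⁻³ Pa/m

Coriolis parameter at 33°N:
f = 2Ω sin φ = 2 × 7.29×10⁻⁵ × sin 33° = 7.94×10⁻⁵ s⁻¹
Wind speed in SI: 68.0 knots = 35.0 m/s
Geostrophic balance rearranged: |∂P/∂n| = f ρ V_g
|∂P/∂n| = 7.94×10⁻⁵ × 0.870 × 35.0 = 2.42×10⁻³ Pa/m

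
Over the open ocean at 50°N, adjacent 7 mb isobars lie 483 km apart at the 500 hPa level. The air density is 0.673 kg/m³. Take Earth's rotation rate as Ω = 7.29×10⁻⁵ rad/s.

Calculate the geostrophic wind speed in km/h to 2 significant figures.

69 km/h

Coriolis parameter at 50°N:
f = 2Ω sin φ = 2 × 7.29×10⁻⁵ × sin 50° = 1.12×10⁻⁴ s⁻¹
Pressure gradient: |∂P/∂n| = 700 Pa / 483000 m = 1.45×10⁻³ Pa/m
Geostrophic balance (pressure-gradient force = Coriolis force):
V_g = (1/(fρ)) |∂P/∂n| = 1.45×10⁻³ / (1.12×10⁻⁴ × 0.673) = 19.3 m/s
Converting: 19.3 m/s × 3.6 = 69 km/h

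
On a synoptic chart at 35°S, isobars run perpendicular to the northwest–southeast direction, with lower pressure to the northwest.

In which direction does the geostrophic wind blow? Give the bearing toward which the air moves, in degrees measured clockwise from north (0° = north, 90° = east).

The pressure-gradient force points toward the northwest (bearing 315°).
Geostrophic balance: in the Southern Hemisphere the Coriolis force deflects motion to the left, so the geostrophic wind blows 90° to the left of the pressure-gradient force (low pressure on the right).
Rotating 315° by 90° counterclockwise gives 225° — the wind blows toward the southwest.

225°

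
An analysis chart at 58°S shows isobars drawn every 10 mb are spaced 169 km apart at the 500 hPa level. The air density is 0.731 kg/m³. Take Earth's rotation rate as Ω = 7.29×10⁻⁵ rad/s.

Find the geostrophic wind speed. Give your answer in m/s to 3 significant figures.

Coriolis parameter at 58°S:
f = 2Ω sin φ = 2 × 7.29×10⁻⁵ × sin 58° = 1.24×10⁻⁴ s⁻¹
Pressure gradient: |∂P/∂n| = 1000 Pa / 169000 m = 5.92×10⁻³ Pa/m
Geostrophic balance (pressure-gradient force = Coriolis force):
V_g = (1/(fρ)) |∂P/∂n| = 5.92×10⁻³ / (1.24×10⁻⁴ × 0.731) = 65.5 m/s

65.5 m/s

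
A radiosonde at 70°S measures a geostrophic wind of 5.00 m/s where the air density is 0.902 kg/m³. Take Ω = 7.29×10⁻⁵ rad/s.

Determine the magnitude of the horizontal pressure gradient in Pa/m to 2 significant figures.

6.2×10⁻⁴ Pa/m

Coriolis parameter at 70°S:
f = 2Ω sin φ = 2 × 7.29×10⁻⁵ × sin 70° = 1.37×10⁻⁴ s⁻¹
Geostrophic balance rearranged: |∂P/∂n| = f ρ V_g
|∂P/∂n| = 1.37×10⁻⁴ × 0.902 × 5.00 = 6.18×10⁻⁴ Pa/m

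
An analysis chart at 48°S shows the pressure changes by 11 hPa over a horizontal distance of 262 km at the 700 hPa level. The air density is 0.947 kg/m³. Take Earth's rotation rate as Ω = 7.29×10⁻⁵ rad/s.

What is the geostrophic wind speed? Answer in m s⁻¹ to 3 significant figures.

Coriolis parameter at 48°S:
f = 2Ω sin φ = 2 × 7.29×10⁻⁵ × sin 48° = 1.08×10⁻⁴ s⁻¹
Pressure gradient: |∂P/∂n| = 1100 Pa / 262000 m = 4.20×10⁻³ Pa/m
Geostrophic balance (pressure-gradient force = Coriolis force):
V_g = (1/(fρ)) |∂P/∂n| = 4.20×10⁻³ / (1.08×10⁻⁴ × 0.947) = 40.9 m/s

40.9 m s⁻¹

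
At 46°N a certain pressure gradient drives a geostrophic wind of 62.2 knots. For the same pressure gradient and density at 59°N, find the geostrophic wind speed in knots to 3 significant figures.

With the same pressure gradient and density, V_g ∝ 1/f ∝ 1/sin φ.
V₂ = V₁ · sin φ₁ / sin φ₂ = 62.2 × sin 46° / sin 59°
V₂ = 62.2 × 0.7193/0.8572 = 52.2 knots

52.2 knots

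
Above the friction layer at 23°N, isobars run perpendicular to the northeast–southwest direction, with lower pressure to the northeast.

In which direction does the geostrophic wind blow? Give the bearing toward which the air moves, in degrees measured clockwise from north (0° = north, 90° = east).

The pressure-gradient force points toward the northeast (bearing 045°).
Geostrophic balance: in the Northern Hemisphere the Coriolis force deflects motion to the right, so the geostrophic wind blows 90° to the right of the pressure-gradient force (low pressure on the left).
Rotating 045° by 90° clockwise gives 135° — the wind blows toward the southeast.

135°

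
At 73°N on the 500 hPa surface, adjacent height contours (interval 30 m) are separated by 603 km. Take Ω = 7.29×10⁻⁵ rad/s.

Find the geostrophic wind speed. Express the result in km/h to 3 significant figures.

12.6 km/h

Coriolis parameter at 73°N:
f = 2Ω sin φ = 2 × 7.29×10⁻⁵ × sin 73° = 1.39×10⁻⁴ s⁻¹
Height gradient: |∂Z/∂n| = 30 m / 603000 m = 4.98×10⁻⁵
On a pressure surface, geostrophic balance gives V_g = (g/f)|∂Z/∂n|:
V_g = 9.81 × 4.98×10⁻⁵ / 1.39×10⁻⁴ = 3.50 m/s
Converting: 3.50 m/s × 3.6 = 12.6 km/h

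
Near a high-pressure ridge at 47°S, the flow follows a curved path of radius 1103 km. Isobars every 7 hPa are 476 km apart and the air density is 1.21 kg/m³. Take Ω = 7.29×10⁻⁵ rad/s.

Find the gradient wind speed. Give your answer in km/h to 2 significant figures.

Coriolis parameter at 47°S:
f = 2Ω sin φ = 2 × 7.29×10⁻⁵ × sin 47° = 1.07×10⁻⁴ s⁻¹
Pressure gradient: |∂P/∂n| = 700 Pa / 476000 m = 1.47×10⁻³ Pa/m
Geostrophic speed: V_g = |∂P/∂n|/(fρ) = 1.47×10⁻³/(1.07×10⁻⁴ × 1.21) = 11.4 m/s
Around a high, pressure-gradient force acts outward with centrifugal, so Coriolis balances both:
fV = (1/ρ)|∂P/∂n| + V²/R  →  V² − fR·V + fR·V_g = 0
With fR = 1.07×10⁻⁴ × 1103×10³ m = 118 m/s:
V = [fR − √((fR)² − 4 fR V_g)]/2 = [118 − √(118² − 4×118×11.4)]/2 = 12.8 m/s
Supergeostrophic (V > V_g = 11.4 m/s), as expected around a high.
Converting: 12.8 m/s × 3.6 = 46 km/h

46 km/h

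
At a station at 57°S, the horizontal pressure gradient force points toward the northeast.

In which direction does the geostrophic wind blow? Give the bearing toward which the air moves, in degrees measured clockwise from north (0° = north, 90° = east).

The pressure-gradient force points toward the northeast (bearing 045°).
Geostrophic balance: in the Southern Hemisphere the Coriolis force deflects motion to the left, so the geostrophic wind blows 90° to the left of the pressure-gradient force (low pressure on the right).
Rotating 045° by 90° counterclockwise gives 315° — the wind blows toward the northwest.

315°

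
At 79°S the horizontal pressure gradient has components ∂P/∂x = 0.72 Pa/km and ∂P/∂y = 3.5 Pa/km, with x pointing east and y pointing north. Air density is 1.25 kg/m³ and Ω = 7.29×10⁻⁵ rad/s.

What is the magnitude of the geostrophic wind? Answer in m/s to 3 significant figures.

Coriolis parameter at 79°S:
f = 2Ω sin φ = 2 × 7.29×10⁻⁵ × sin 79° = 1.43×10⁻⁴ s⁻¹
In the Southern Hemisphere f is negative: f = −1.43×10⁻⁴ s⁻¹.
Component geostrophic relations (x east, y north):
u_g = −(1/(fρ)) ∂P/∂y,  v_g = (1/(fρ)) ∂P/∂x
u_g = −(3.5×10⁻³)/(−1.43×10⁻⁴ × 1.25) = 19.6 m/s;  v_g = (0.72×10⁻³)/(−1.43×10⁻⁴ × 1.25) = −4.02 m/s
|V_g| = √(u_g² + v_g²) = 20.0 m/s

20.0 m/s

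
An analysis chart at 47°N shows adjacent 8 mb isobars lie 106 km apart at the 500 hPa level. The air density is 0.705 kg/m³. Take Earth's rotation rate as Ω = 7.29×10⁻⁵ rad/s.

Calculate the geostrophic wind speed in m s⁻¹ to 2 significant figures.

100 m s⁻¹

Coriolis parameter at 47°N:
f = 2Ω sin φ = 2 × 7.29×10⁻⁵ × sin 47° = 1.07×10⁻⁴ s⁻¹
Pressure gradient: |∂P/∂n| = 800 Pa / 106000 m = 7.55×10⁻³ Pa/m
Geostrophic balance (pressure-gradient force = Coriolis force):
V_g = (1/(fρ)) |∂P/∂n| = 7.55×10⁻³ / (1.07×10⁻⁴ × 0.705) = 100 m/s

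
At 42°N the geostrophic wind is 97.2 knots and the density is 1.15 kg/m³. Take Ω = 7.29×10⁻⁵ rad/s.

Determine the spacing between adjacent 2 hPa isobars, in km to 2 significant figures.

36 km

Coriolis parameter at 42°N:
f = 2Ω sin φ = 2 × 7.29×10⁻⁵ × sin 42° = 9.76×10⁻⁵ s⁻¹
Wind speed in SI: 97.2 knots = 50.0 m/s
Geostrophic balance rearranged: |∂P/∂n| = f ρ V_g
|∂P/∂n| = 9.76×10⁻⁵ × 1.15 × 50.0 = 5.61×10⁻³ Pa/m
Isobar spacing: Δn = ΔP/|∂P/∂n| = 200 Pa / 5.61×10⁻³ Pa/m = 35650 m ≈ 36 km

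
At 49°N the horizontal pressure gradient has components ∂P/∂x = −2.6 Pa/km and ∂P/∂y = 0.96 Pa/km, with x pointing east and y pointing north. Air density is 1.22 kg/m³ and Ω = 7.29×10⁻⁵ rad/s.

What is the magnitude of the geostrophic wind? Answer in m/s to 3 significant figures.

Coriolis parameter at 49°N:
f = 2Ω sin φ = 2 × 7.29×10⁻⁵ × sin 49° = 1.10×10⁻⁴ s⁻¹
Component geostrophic relations (x east, y north):
u_g = −(1/(fρ)) ∂P/∂y,  v_g = (1/(fρ)) ∂P/∂x
u_g = −(0.96×10⁻³)/(1.10×10⁻⁴ × 1.22) = −7.15 m/s;  v_g = (−2.6×10⁻³)/(1.10×10⁻⁴ × 1.22) = −19.4 m/s
|V_g| = √(u_g² + v_g²) = 20.6 m/s

20.6 m/s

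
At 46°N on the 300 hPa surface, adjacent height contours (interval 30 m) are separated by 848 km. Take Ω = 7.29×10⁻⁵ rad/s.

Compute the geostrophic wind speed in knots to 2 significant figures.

Coriolis parameter at 46°N:
f = 2Ω sin φ = 2 × 7.29×10⁻⁵ × sin 46° = 1.05×10⁻⁴ s⁻¹
Height gradient: |∂Z/∂n| = 30 m / 848000 m = 3.54×10⁻⁵
On a pressure surface, geostrophic balance gives V_g = (g/f)|∂Z/∂n|:
V_g = 9.81 × 3.54×10⁻⁵ / 1.05×10⁻⁴ = 3.31 m/s
Converting: 3.31 m/s × 1.944 = 6.4 knots

6.4 knots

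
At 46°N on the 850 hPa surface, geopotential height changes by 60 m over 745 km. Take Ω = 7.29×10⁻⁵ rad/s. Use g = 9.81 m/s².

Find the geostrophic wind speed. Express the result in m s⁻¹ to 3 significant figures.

Coriolis parameter at 46°N:
f = 2Ω sin φ = 2 × 7.29×10⁻⁵ × sin 46° = 1.05×10⁻⁴ s⁻¹
Height gradient: |∂Z/∂n| = 60 m / 745000 m = 8.05×10⁻⁵
On a pressure surface, geostrophic balance gives V_g = (g/f)|∂Z/∂n|:
V_g = 9.81 × 8.05×10⁻⁵ / 1.05×10⁻⁴ = 7.53 m/s

7.53 m s⁻¹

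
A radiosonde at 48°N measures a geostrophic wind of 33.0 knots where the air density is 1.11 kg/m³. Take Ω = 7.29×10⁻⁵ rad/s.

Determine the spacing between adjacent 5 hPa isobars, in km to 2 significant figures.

240 km

Coriolis parameter at 48°N:
f = 2Ω sin φ = 2 × 7.29×10⁻⁵ × sin 48° = 1.08×10⁻⁴ s⁻¹
Wind speed in SI: 33.0 knots = 17.0 m/s
Geostrophic balance rearranged: |∂P/∂n| = f ρ V_g
|∂P/∂n| = 1.08×10⁻⁴ × 1.11 × 17.0 = 2.04×10⁻³ Pa/m
Isobar spacing: Δn = ΔP/|∂P/∂n| = 500 Pa / 2.04×10⁻³ Pa/m = 244886 m ≈ 240 km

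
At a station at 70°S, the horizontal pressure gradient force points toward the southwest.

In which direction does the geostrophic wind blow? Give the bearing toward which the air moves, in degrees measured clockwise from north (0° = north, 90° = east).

135°

The pressure-gradient force points toward the southwest (bearing 225°).
Geostrophic balance: in the Southern Hemisphere the Coriolis force deflects motion to the left, so the geostrophic wind blows 90° to the left of the pressure-gradient force (low pressure on the right).
Rotating 225° by 90° counterclockwise gives 135° — the wind blows toward the southeast.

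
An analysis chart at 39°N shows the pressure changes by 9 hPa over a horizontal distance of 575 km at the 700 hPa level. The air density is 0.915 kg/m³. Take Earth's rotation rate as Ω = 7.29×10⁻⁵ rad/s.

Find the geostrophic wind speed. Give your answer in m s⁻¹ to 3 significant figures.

Coriolis parameter at 39°N:
f = 2Ω sin φ = 2 × 7.29×10⁻⁵ × sin 39° = 9.18×10⁻⁵ s⁻¹
Pressure gradient: |∂P/∂n| = 900 Pa / 575000 m = 1.57×10⁻³ Pa/m
Geostrophic balance (pressure-gradient force = Coriolis force):
V_g = (1/(fρ)) |∂P/∂n| = 1.57×10⁻³ / (9.18×10⁻⁵ × 0.915) = 18.6 m/s

18.6 m s⁻¹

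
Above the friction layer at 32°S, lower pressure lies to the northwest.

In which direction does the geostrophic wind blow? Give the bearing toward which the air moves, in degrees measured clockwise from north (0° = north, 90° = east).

225°

The pressure-gradient force points toward the northwest (bearing 315°).
Geostrophic balance: in the Southern Hemisphere the Coriolis force deflects motion to the left, so the geostrophic wind blows 90° to the left of the pressure-gradient force (low pressure on the right).
Rotating 315° by 90° counterclockwise gives 225° — the wind blows toward the southwest.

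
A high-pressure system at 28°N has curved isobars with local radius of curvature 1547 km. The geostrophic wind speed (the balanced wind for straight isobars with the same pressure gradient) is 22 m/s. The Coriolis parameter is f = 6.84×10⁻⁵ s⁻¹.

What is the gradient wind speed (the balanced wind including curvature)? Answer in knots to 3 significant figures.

Around a high, pressure-gradient force acts outward with centrifugal, so Coriolis balances both:
fV = (1/ρ)|∂P/∂n| + V²/R  →  V² − fR·V + fR·V_g = 0
With fR = 6.84×10⁻⁵ × 1547×10³ m = 106 m/s:
V = [fR − √((fR)² − 4 fR V_g)]/2 = [106 − √(106² − 4×106×22)]/2 = 31.2 m/s
Supergeostrophic (V > V_g = 22 m/s), as expected around a high.
Converting: 31.2 m/s × 1.944 = 60.6 knots

60.6 knots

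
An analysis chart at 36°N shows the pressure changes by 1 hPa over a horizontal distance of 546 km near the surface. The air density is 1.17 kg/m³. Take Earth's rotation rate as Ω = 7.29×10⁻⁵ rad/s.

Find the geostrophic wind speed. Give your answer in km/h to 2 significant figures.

Coriolis parameter at 36°N:
f = 2Ω sin φ = 2 × 7.29×10⁻⁵ × sin 36° = 8.57×10⁻⁵ s⁻¹
Pressure gradient: |∂P/∂n| = 100 Pa / 546000 m = 1.83×10⁻⁴ Pa/m
Geostrophic balance (pressure-gradient force = Coriolis force):
V_g = (1/(fρ)) |∂P/∂n| = 1.83×10⁻⁴ / (8.57×10⁻⁵ × 1.17) = 1.83 m/s
Converting: 1.83 m/s × 3.6 = 6.6 km/h

6.6 km/h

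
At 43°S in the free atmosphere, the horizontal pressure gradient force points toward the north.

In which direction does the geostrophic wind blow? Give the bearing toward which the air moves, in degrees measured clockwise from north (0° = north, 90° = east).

The pressure-gradient force points toward the north (bearing 000°).
Geostrophic balance: in the Southern Hemisphere the Coriolis force deflects motion to the left, so the geostrophic wind blows 90° to the left of the pressure-gradient force (low pressure on the right).
Rotating 000° by 90° counterclockwise gives 270° — the wind blows toward the west.

270°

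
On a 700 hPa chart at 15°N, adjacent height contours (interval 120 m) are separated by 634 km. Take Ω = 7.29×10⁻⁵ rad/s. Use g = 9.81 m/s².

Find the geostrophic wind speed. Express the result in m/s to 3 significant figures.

49.2 m/s

Coriolis parameter at 15°N:
f = 2Ω sin φ = 2 × 7.29×10⁻⁵ × sin 15° = 3.77×10⁻⁵ s⁻¹
Height gradient: |∂Z/∂n| = 120 m / 634000 m = 1.89×10⁻⁴
On a pressure surface, geostrophic balance gives V_g = (g/f)|∂Z/∂n|:
V_g = 9.81 × 1.89×10⁻⁴ / 3.77×10⁻⁵ = 49.2 m/s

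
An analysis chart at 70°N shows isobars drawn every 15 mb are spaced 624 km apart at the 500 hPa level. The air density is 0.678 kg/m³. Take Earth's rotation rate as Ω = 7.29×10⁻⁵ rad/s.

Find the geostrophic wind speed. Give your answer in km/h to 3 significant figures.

93.2 km/h

Coriolis parameter at 70°N:
f = 2Ω sin φ = 2 × 7.29×10⁻⁵ × sin 70° = 1.37×10⁻⁴ s⁻¹
Pressure gradient: |∂P/∂n| = 1500 Pa / 624000 m = 2.40×10⁻³ Pa/m
Geostrophic balance (pressure-gradient force = Coriolis force):
V_g = (1/(fρ)) |∂P/∂n| = 2.40×10⁻³ / (1.37×10⁻⁴ × 0.678) = 25.9 m/s
Converting: 25.9 m/s × 3.6 = 93.2 km/h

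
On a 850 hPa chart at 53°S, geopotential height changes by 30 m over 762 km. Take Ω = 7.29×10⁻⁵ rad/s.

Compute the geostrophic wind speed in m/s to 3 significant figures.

3.32 m/s

Coriolis parameter at 53°S:
f = 2Ω sin φ = 2 × 7.29×10⁻⁵ × sin 53° = 1.16×10⁻⁴ s⁻¹
Height gradient: |∂Z/∂n| = 30 m / 762000 m = 3.94×10⁻⁵
On a pressure surface, geostrophic balance gives V_g = (g/f)|∂Z/∂n|:
V_g = 9.81 × 3.94×10⁻⁵ / 1.16×10⁻⁴ = 3.32 m/s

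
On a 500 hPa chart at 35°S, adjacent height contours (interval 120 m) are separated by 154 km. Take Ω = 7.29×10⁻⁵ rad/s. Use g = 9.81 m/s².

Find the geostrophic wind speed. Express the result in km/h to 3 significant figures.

Coriolis parameter at 35°S:
f = 2Ω sin φ = 2 × 7.29×10⁻⁵ × sin 35° = 8.36×10⁻⁵ s⁻¹
Height gradient: |∂Z/∂n| = 120 m / 154000 m = 7.79×10⁻⁴
On a pressure surface, geostrophic balance gives V_g = (g/f)|∂Z/∂n|:
V_g = 9.81 × 7.79×10⁻⁴ / 8.36×10⁻⁵ = 91.4 m/s
Converting: 91.4 m/s × 3.6 = 329 km/h

329 km/h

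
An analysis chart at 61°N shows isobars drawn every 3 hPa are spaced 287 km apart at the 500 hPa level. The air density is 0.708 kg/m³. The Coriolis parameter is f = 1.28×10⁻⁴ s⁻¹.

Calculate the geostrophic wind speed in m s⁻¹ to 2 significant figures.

Pressure gradient: |∂P/∂n| = 300 Pa / 287000 m = 1.05×10⁻³ Pa/m
Geostrophic balance (pressure-gradient force = Coriolis force):
V_g = (1/(fρ)) |∂P/∂n| = 1.05×10⁻³ / (1.28×10⁻⁴ × 0.708) = 11.5 m/s

12 m s⁻¹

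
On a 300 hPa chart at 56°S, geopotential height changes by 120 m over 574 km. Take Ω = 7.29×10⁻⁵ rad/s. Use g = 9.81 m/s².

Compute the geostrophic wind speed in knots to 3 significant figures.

33.0 knots

Coriolis parameter at 56°S:
f = 2Ω sin φ = 2 × 7.29×10⁻⁵ × sin 56° = 1.21×10⁻⁴ s⁻¹
Height gradient: |∂Z/∂n| = 120 m / 574000 m = 2.09×10⁻⁴
On a pressure surface, geostrophic balance gives V_g = (g/f)|∂Z/∂n|:
V_g = 9.81 × 2.09×10⁻⁴ / 1.21×10⁻⁴ = 17.0 m/s
Converting: 17.0 m/s × 1.944 = 33.0 knots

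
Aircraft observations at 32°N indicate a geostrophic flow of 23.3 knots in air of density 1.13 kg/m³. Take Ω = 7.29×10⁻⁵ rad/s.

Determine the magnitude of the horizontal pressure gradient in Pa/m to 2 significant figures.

Coriolis parameter at 32°N:
f = 2Ω sin φ = 2 × 7.29×10⁻⁵ × sin 32° = 7.73×10⁻⁵ s⁻¹
Wind speed in SI: 23.3 knots = 12.0 m/s
Geostrophic balance rearranged: |∂P/∂n| = f ρ V_g
|∂P/∂n| = 7.73×10⁻⁵ × 1.13 × 12.0 = 1.05×10⁻³ Pa/m

1.0×10⁻³ Pa/m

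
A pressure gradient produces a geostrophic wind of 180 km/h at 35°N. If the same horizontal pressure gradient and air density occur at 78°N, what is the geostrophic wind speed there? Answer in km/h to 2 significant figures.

With the same pressure gradient and density, V_g ∝ 1/f ∝ 1/sin φ.
V₂ = V₁ · sin φ₁ / sin φ₂ = 180 × sin 35° / sin 78°
V₂ = 180 × 0.5736/0.9781 = 110 km/h

110 km/h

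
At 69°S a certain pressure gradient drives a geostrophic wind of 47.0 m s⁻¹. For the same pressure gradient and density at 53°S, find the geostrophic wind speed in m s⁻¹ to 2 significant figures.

With the same pressure gradient and density, V_g ∝ 1/f ∝ 1/sin φ.
V₂ = V₁ · sin φ₁ / sin φ₂ = 47.0 × sin 69° / sin 53°
V₂ = 47.0 × 0.9336/0.7986 = 55 m s⁻¹

55 m s⁻¹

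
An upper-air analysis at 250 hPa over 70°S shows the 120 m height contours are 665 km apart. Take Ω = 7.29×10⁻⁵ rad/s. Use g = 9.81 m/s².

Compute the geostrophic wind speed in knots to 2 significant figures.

Coriolis parameter at 70°S:
f = 2Ω sin φ = 2 × 7.29×10⁻⁵ × sin 70° = 1.37×10⁻⁴ s⁻¹
Height gradient: |∂Z/∂n| = 120 m / 665000 m = 1.80×10⁻⁴
On a pressure surface, geostrophic balance gives V_g = (g/f)|∂Z/∂n|:
V_g = 9.81 × 1.80×10⁻⁴ / 1.37×10⁻⁴ = 12.9 m/s
Converting: 12.9 m/s × 1.944 = 25 knots

25 knots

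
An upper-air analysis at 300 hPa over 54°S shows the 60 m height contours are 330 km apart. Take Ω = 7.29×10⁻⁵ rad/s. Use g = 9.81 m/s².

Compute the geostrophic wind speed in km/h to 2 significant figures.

54 km/h

Coriolis parameter at 54°S:
f = 2Ω sin φ = 2 × 7.29×10⁻⁵ × sin 54° = 1.18×10⁻⁴ s⁻¹
Height gradient: |∂Z/∂n| = 60 m / 330000 m = 1.82×10⁻⁴
On a pressure surface, geostrophic balance gives V_g = (g/f)|∂Z/∂n|:
V_g = 9.81 × 1.82×10⁻⁴ / 1.18×10⁻⁴ = 15.1 m/s
Converting: 15.1 m/s × 3.6 = 54 km/h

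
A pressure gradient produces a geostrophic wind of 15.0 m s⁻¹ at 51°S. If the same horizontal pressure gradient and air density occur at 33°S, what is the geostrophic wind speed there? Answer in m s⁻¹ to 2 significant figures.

21 m s⁻¹

With the same pressure gradient and density, V_g ∝ 1/f ∝ 1/sin φ.
V₂ = V₁ · sin φ₁ / sin φ₂ = 15.0 × sin 51° / sin 33°
V₂ = 15.0 × 0.7771/0.5446 = 21 m s⁻¹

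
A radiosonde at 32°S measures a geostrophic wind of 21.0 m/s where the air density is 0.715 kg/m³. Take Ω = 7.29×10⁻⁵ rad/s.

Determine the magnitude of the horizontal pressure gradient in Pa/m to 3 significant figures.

Coriolis parameter at 32°S:
f = 2Ω sin φ = 2 × 7.29×10⁻⁵ × sin 32° = 7.73×10⁻⁵ s⁻¹
Geostrophic balance rearranged: |∂P/∂n| = f ρ V_g
|∂P/∂n| = 7.73×10⁻⁵ × 0.715 × 21.0 = 1.16×10⁻³ Pa/m

1.16×10⁻³ Pa/m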